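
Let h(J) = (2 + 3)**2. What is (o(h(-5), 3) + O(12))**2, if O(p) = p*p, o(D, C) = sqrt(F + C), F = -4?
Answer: (144 + I)**2 ≈ 20735.0 + 288.0*I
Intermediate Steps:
h(J) = 25 (h(J) = 5**2 = 25)
o(D, C) = sqrt(-4 + C)
O(p) = p**2
(o(h(-5), 3) + O(12))**2 = (sqrt(-4 + 3) + 12**2)**2 = (sqrt(-1) + 144)**2 = (I + 144)**2 = (144 + I)**2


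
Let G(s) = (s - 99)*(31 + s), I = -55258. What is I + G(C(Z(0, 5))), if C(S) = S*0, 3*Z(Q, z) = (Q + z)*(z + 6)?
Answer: -58327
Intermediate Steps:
Z(Q, z) = (6 + z)*(Q + z)/3 (Z(Q, z) = ((Q + z)*(z + 6))/3 = ((Q + z)*(6 + z))/3 = ((6 + z)*(Q + z))/3 = (6 + z)*(Q + z)/3)
C(S) = 0
G(s) = (-99 + s)*(31 + s)
I + G(C(Z(0, 5))) = -55258 + (-3069 + 0**2 - 68*0) = -55258 + (-3069 + 0 + 0) = -55258 - 3069 = -58327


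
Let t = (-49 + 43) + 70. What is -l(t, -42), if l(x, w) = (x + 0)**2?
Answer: -4096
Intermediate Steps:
t = 64 (t = -6 + 70 = 64)
l(x, w) = x**2
-l(t, -42) = -1*64**2 = -1*4096 = -4096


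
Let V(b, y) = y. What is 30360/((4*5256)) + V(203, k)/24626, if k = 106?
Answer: 15622373/10786188 ≈ 1.4484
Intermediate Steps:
30360/((4*5256)) + V(203, k)/24626 = 30360/((4*5256)) + 106/24626 = 30360/21024 + 106*(1/24626) = 30360*(1/21024) + 53/12313 = 1265/876 + 53/12313 = 15622373/10786188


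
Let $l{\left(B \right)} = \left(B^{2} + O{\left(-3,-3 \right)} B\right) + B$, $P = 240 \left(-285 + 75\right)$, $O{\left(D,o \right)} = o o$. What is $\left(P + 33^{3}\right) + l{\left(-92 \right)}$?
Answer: $-6919$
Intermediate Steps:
$O{\left(D,o \right)} = o^{2}$
$P = -50400$ ($P = 240 \left(-210\right) = -50400$)
$l{\left(B \right)} = B^{2} + 10 B$ ($l{\left(B \right)} = \left(B^{2} + \left(-3\right)^{2} B\right) + B = \left(B^{2} + 9 B\right) + B = B^{2} + 10 B$)
$\left(P + 33^{3}\right) + l{\left(-92 \right)} = \left(-50400 + 33^{3}\right) - 92 \left(10 - 92\right) = \left(-50400 + 35937\right) - -7544 = -14463 + 7544 = -6919$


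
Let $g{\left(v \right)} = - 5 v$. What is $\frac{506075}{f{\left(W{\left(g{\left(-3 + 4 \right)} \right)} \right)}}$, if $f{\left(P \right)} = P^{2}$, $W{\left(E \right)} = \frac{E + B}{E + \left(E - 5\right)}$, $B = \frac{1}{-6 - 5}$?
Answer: $\frac{13777891875}{3136} \approx 4.3935 \cdot 10^{6}$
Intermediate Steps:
$B = - \frac{1}{11}$ ($B = \frac{1}{-11} = - \frac{1}{11} \approx -0.090909$)
$W{\left(E \right)} = \frac{- \frac{1}{11} + E}{-5 + 2 E}$ ($W{\left(E \right)} = \frac{E - \frac{1}{11}}{E + \left(E - 5\right)} = \frac{- \frac{1}{11} + E}{E + \left(E - 5\right)} = \frac{- \frac{1}{11} + E}{E + \left(-5 + E\right)} = \frac{- \frac{1}{11} + E}{-5 + 2 E}$)
$\frac{506075}{f{\left(W{\left(g{\left(-3 + 4 \right)} \right)} \right)}} = \frac{506075}{\left(\frac{-1 + 11 \left(- 5 \left(-3 + 4\right)\right)}{11 \left(-5 + 2 \left(- 5 \left(-3 + 4\right)\right)\right)}\right)^{2}} = \frac{506075}{\left(\frac{-1 + 11 \left(\left(-5\right) 1\right)}{11 \left(-5 + 2 \left(\left(-5\right) 1\right)\right)}\right)^{2}} = \frac{506075}{\left(\frac{-1 + 11 \left(-5\right)}{11 \left(-5 + 2 \left(-5\right)\right)}\right)^{2}} = \frac{506075}{\left(\frac{-1 - 55}{11 \left(-5 - 10\right)}\right)^{2}} = \frac{506075}{\left(\frac{1}{11} \frac{1}{-15} \left(-56\right)\right)^{2}} = \frac{506075}{\left(\frac{1}{11} \left(- \frac{1}{15}\right) \left(-56\right)\right)^{2}} = \frac{506075}{\left(\frac{56}{165}\right)^{2}} = \frac{506075}{\frac{3136}{27225}} = 506075 \cdot \frac{27225}{3136} = \frac{13777891875}{3136}$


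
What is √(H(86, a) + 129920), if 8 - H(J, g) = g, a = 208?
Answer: 2*√32430 ≈ 360.17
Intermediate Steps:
H(J, g) = 8 - g
√(H(86, a) + 129920) = √((8 - 1*208) + 129920) = √((8 - 208) + 129920) = √(-200 + 129920) = √129720 = 2*√32430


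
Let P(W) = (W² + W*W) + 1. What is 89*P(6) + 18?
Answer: 6515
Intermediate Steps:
P(W) = 1 + 2*W² (P(W) = (W² + W²) + 1 = 2*W² + 1 = 1 + 2*W²)
89*P(6) + 18 = 89*(1 + 2*6²) + 18 = 89*(1 + 2*36) + 18 = 89*(1 + 72) + 18 = 89*73 + 18 = 6497 + 18 = 6515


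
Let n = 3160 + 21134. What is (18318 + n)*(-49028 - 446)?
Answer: -2108186088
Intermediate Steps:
n = 24294
(18318 + n)*(-49028 - 446) = (18318 + 24294)*(-49028 - 446) = 42612*(-49474) = -2108186088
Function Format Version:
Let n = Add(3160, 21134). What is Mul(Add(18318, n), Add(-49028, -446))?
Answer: -2108186088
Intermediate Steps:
n = 24294
Mul(Add(18318, n), Add(-49028, -446)) = Mul(Add(18318, 24294), Add(-49028, -446)) = Mul(42612, -49474) = -2108186088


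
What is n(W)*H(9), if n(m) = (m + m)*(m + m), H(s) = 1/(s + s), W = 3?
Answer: 2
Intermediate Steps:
H(s) = 1/(2*s)
n(m) = 4*m² (n(m) = (2*m)*(2*m) = 4*m²)
n(W)*H(9) = (4*3²)*((½)/9) = (4*9)*((½)*(⅑)) = 36*(1/18) = 2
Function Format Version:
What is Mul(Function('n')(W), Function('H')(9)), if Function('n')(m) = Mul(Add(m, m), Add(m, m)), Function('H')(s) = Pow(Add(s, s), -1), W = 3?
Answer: 2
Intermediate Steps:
Function('H')(s) = Mul(Rational(1, 2), Pow(s, -1)) (Function('H')(s) = Pow(Mul(2, s), -1) = Mul(Rational(1, 2), Pow(s, -1)))
Function('n')(m) = Mul(4, Pow(m, 2)) (Function('n')(m) = Mul(Mul(2, m), Mul(2, m)) = Mul(4, Pow(m, 2)))
Mul(Function('n')(W), Function('H')(9)) = Mul(Mul(4, Pow(3, 2)), Mul(Rational(1, 2), Pow(9, -1))) = Mul(Mul(4, 9), Mul(Rational(1, 2), Rational(1, 9))) = Mul(36, Rational(1, 18)) = 2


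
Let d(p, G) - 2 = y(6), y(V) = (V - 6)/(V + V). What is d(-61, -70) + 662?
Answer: 664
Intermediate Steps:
y(V) = (-6 + V)/(2*V) (y(V) = (-6 + V)/((2*V)) = (-6 + V)*(1/(2*V)) = (-6 + V)/(2*V))
d(p, G) = 2 (d(p, G) = 2 + (½)*(-6 + 6)/6 = 2 + (½)*(⅙)*0 = 2 + 0 = 2)
d(-61, -70) + 662 = 2 + 662 = 664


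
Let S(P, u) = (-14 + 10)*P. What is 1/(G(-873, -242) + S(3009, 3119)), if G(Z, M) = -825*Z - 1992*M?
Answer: 1/1190253 ≈ 8.4016e-7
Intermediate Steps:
G(Z, M) = -1992*M - 825*Z
S(P, u) = -4*P
1/(G(-873, -242) + S(3009, 3119)) = 1/((-1992*(-242) - 825*(-873)) - 4*3009) = 1/((482064 + 720225) - 12036) = 1/(1202289 - 12036) = 1/1190253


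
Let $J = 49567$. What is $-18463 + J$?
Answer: $31104$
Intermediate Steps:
$-18463 + J = -18463 + 49567 = 31104$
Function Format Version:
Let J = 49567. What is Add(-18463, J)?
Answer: 31104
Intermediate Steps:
Add(-18463, J) = Add(-18463, 49567) = 31104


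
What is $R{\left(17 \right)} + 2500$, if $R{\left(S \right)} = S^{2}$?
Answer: $2789$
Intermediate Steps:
$R{\left(17 \right)} + 2500 = 17^{2} + 2500 = 289 + 2500 = 2789$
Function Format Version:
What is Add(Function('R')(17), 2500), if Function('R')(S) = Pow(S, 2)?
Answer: 2789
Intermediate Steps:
Add(Function('R')(17), 2500) = Add(Pow(17, 2), 2500) = Add(289, 2500) = 2789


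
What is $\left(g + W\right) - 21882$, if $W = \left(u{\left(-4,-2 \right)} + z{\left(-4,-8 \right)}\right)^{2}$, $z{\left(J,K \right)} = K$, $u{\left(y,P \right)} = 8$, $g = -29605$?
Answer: $-51487$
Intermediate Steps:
$W = 0$ ($W = \left(8 - 8\right)^{2} = 0^{2} = 0$)
$\left(g + W\right) - 21882 = \left(-29605 + 0\right) - 21882 = -29605 - 21882 = -51487$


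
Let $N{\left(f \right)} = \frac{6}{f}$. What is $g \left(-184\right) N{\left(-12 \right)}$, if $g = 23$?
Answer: $2116$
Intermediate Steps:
$g \left(-184\right) N{\left(-12 \right)} = 23 \left(-184\right) \frac{6}{-12} = - 4232 \cdot 6 \left(- \frac{1}{12}\right) = \left(-4232\right) \left(- \frac{1}{2}\right) = 2116$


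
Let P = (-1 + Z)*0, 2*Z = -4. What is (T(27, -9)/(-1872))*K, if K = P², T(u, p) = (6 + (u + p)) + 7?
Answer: 0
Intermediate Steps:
Z = -2 (Z = (½)*(-4) = -2)
T(u, p) = 13 + p + u (T(u, p) = (6 + (p + u)) + 7 = (6 + p + u) + 7 = 13 + p + u)
P = 0 (P = (-1 - 2)*0 = -3*0 = 0)
K = 0 (K = 0² = 0)
(T(27, -9)/(-1872))*K = ((13 - 9 + 27)/(-1872))*0 = (31*(-1/1872))*0 = -31/1872*0 = 0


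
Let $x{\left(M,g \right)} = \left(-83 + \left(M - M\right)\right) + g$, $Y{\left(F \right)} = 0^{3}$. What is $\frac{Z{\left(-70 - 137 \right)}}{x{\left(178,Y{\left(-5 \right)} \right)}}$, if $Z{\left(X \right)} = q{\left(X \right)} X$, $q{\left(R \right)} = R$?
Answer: $- \frac{42849}{83} \approx -516.25$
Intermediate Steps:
$Y{\left(F \right)} = 0$
$x{\left(M,g \right)} = -83 + g$ ($x{\left(M,g \right)} = \left(-83 + 0\right) + g = -83 + g$)
$Z{\left(X \right)} = X^{2}$ ($Z{\left(X \right)} = X X = X^{2}$)
$\frac{Z{\left(-70 - 137 \right)}}{x{\left(178,Y{\left(-5 \right)} \right)}} = \frac{\left(-70 - 137\right)^{2}}{-83 + 0} = \frac{\left(-207\right)^{2}}{-83} = 42849 \left(- \frac{1}{83}\right) = - \frac{42849}{83}$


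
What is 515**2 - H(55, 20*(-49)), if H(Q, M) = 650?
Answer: 264575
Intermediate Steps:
515**2 - H(55, 20*(-49)) = 515**2 - 1*650 = 265225 - 650 = 264575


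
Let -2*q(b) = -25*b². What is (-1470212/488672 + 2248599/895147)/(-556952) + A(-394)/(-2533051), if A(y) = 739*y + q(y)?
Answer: -100453354404637626089519/154281384092360874640192 ≈ -0.65110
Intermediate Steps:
q(b) = 25*b²/2 (q(b) = -(-25)*b²/2 = 25*b²/2)
A(y) = 739*y + 25*y²/2
(-1470212/488672 + 2248599/895147)/(-556952) + A(-394)/(-2533051) = (-1470212/488672 + 2248599/895147)/(-556952) + ((½)*(-394)*(1478 + 25*(-394)))/(-2533051) = (-1470212*1/488672 + 2248599*(1/895147))*(-1/556952) + ((½)*(-394)*(1478 - 9850))*(-1/2533051) = (-367553/122168 + 2248599/895147)*(-1/556952) + ((½)*(-394)*(-8372))*(-1/2533051) = -54307122659/109358318696*(-1/556952) + 1649284*(-1/2533051) = 54307122659/60907334314374592 - 1649284/2533051 = -100453354404637626089519/154281384092360874640192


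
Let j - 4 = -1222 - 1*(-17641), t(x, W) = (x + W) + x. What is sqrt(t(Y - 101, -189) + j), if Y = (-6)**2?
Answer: 2*sqrt(4026) ≈ 126.90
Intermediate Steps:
Y = 36
t(x, W) = W + 2*x (t(x, W) = (W + x) + x = W + 2*x)
j = 16423 (j = 4 + (-1222 - 1*(-17641)) = 4 + (-1222 + 17641) = 4 + 16419 = 16423)
sqrt(t(Y - 101, -189) + j) = sqrt((-189 + 2*(36 - 101)) + 16423) = sqrt((-189 + 2*(-65)) + 16423) = sqrt((-189 - 130) + 16423) = sqrt(-319 + 16423) = sqrt(16104) = 2*sqrt(4026)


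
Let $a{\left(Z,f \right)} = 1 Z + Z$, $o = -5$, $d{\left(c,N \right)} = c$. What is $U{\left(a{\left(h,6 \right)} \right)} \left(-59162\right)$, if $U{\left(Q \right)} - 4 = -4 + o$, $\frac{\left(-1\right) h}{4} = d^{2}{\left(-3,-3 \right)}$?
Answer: $295810$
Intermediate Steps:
$h = -36$ ($h = - 4 \left(-3\right)^{2} = \left(-4\right) 9 = -36$)
$a{\left(Z,f \right)} = 2 Z$ ($a{\left(Z,f \right)} = Z + Z = 2 Z$)
$U{\left(Q \right)} = -5$ ($U{\left(Q \right)} = 4 - 9 = -5$)
$U{\left(a{\left(h,6 \right)} \right)} \left(-59162\right) = \left(-5\right) \left(-59162\right) = 295810$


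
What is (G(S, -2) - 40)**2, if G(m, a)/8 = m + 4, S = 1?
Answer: 0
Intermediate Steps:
G(m, a) = 32 + 8*m (G(m, a) = 8*(m + 4) = 8*(4 + m) = 32 + 8*m)
(G(S, -2) - 40)**2 = ((32 + 8*1) - 40)**2 = ((32 + 8) - 40)**2 = (40 - 40)**2 = 0**2 = 0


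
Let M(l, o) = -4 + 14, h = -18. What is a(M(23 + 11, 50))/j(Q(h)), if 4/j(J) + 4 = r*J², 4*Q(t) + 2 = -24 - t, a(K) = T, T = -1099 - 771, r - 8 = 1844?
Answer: -3461370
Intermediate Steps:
r = 1852 (r = 8 + 1844 = 1852)
T = -1870
M(l, o) = 10
a(K) = -1870
Q(t) = -13/2 - t/4 (Q(t) = -½ + (-24 - t)/4 = -½ + (-6 - t/4) = -13/2 - t/4)
j(J) = 4/(-4 + 1852*J²)
a(M(23 + 11, 50))/j(Q(h)) = -(-1870 + 865810*(-13/2 - ¼*(-18))²) = -(-1870 + 865810*(-13/2 + 9/2)²) = -1870/(1/(-1 + 463*(-2)²)) = -1870/(1/(-1 + 463*4)) = -1870/(1/(-1 + 1852)) = -1870/(1/1851) = -1870/1/1851 = -1870*1851 = -3461370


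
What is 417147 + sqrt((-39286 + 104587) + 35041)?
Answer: 417147 + sqrt(100342) ≈ 4.1746e+5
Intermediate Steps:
417147 + sqrt((-39286 + 104587) + 35041) = 417147 + sqrt(65301 + 35041) = 417147 + sqrt(100342)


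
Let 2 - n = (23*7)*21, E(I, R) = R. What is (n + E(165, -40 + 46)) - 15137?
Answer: -18510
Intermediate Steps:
n = -3379 (n = 2 - 23*7*21 = 2 - 161*21 = 2 - 1*3381 = 2 - 3381 = -3379)
(n + E(165, -40 + 46)) - 15137 = (-3379 + (-40 + 46)) - 15137 = (-3379 + 6) - 15137 = -3373 - 15137 = -18510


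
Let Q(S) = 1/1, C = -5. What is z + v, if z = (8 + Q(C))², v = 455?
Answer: 536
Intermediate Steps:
Q(S) = 1
z = 81 (z = (8 + 1)² = 9² = 81)
z + v = 81 + 455 = 536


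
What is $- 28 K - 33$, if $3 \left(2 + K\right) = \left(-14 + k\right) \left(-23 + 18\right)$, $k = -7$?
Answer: $-957$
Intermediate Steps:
$K = 33$ ($K = -2 + \frac{\left(-14 - 7\right) \left(-23 + 18\right)}{3} = -2 + \frac{\left(-21\right) \left(-5\right)}{3} = -2 + \frac{1}{3} \cdot 105 = -2 + 35 = 33$)
$- 28 K - 33 = \left(-28\right) 33 - 33 = -924 - 33 = -957$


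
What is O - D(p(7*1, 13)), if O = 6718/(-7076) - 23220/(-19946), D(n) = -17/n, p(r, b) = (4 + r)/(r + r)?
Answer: 8481050415/388129214 ≈ 21.851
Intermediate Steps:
p(r, b) = (4 + r)/(2*r) (p(r, b) = (4 + r)/((2*r)) = (4 + r)*(1/(2*r)) = (4 + r)/(2*r))
O = 7576873/35284474 (O = 6718*(-1/7076) - 23220*(-1/19946) = -3359/3538 + 11610/9973 = 7576873/35284474 ≈ 0.21474)
O - D(p(7*1, 13)) = 7576873/35284474 - (-17)/((4 + 7*1)/(2*((7*1)))) = 7576873/35284474 - (-17)/((1/2)*(4 + 7)/7) = 7576873/35284474 - (-17)/((1/2)*(1/7)*11) = 7576873/35284474 - (-17)/11/14 = 7576873/35284474 - (-17)*14/11 = 7576873/35284474 - 1*(-238/11) = 7576873/35284474 + 238/11 = 8481050415/388129214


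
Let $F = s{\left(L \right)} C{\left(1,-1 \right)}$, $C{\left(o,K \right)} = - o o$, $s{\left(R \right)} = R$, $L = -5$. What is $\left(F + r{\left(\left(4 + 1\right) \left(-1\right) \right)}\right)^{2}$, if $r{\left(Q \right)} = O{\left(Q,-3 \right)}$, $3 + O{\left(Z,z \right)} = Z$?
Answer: $9$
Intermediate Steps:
$O{\left(Z,z \right)} = -3 + Z$
$r{\left(Q \right)} = -3 + Q$
$C{\left(o,K \right)} = - o^{2}$
$F = 5$ ($F = - 5 \left(- 1^{2}\right) = - 5 \left(\left(-1\right) 1\right) = \left(-5\right) \left(-1\right) = 5$)
$\left(F + r{\left(\left(4 + 1\right) \left(-1\right) \right)}\right)^{2} = \left(5 + \left(-3 + \left(4 + 1\right) \left(-1\right)\right)\right)^{2} = \left(5 + \left(-3 + 5 \left(-1\right)\right)\right)^{2} = \left(5 - 8\right)^{2} = \left(-3\right)^{2} = 9$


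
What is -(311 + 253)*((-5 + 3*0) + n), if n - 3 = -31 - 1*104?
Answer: 77268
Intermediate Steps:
n = -132 (n = 3 + (-31 - 1*104) = 3 + (-31 - 104) = 3 - 135 = -132)
-(311 + 253)*((-5 + 3*0) + n) = -(311 + 253)*((-5 + 3*0) - 132) = -564*((-5 + 0) - 132) = -564*(-5 - 132) = -564*(-137) = -1*(-77268) = 77268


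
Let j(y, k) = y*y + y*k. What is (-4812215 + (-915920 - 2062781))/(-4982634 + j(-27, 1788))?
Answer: 2596972/1676727 ≈ 1.5488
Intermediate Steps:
j(y, k) = y² + k*y
(-4812215 + (-915920 - 2062781))/(-4982634 + j(-27, 1788)) = (-4812215 + (-915920 - 2062781))/(-4982634 - 27*(1788 - 27)) = (-4812215 - 2978701)/(-4982634 - 27*1761) = -7790916/(-4982634 - 47547) = -7790916/(-5030181) = -7790916*(-1/5030181) = 2596972/1676727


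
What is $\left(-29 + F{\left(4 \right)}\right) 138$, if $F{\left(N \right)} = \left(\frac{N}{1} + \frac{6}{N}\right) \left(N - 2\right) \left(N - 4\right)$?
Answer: $-4002$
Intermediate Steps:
$F{\left(N \right)} = \left(-4 + N\right) \left(-2 + N\right) \left(N + \frac{6}{N}\right)$ ($F{\left(N \right)} = \left(N 1 + \frac{6}{N}\right) \left(-2 + N\right) \left(-4 + N\right) = \left(N + \frac{6}{N}\right) \left(-4 + N\right) \left(-2 + N\right) = \left(-4 + N\right) \left(-2 + N\right) \left(N + \frac{6}{N}\right)$)
$\left(-29 + F{\left(4 \right)}\right) 138 = \left(-29 + \left(-36 + 4^{3} - 6 \cdot 4^{2} + 14 \cdot 4 + \frac{48}{4}\right)\right) 138 = \left(-29 + \left(-36 + 64 - 96 + 56 + 48 \cdot \frac{1}{4}\right)\right) 138 = \left(-29 + \left(-36 + 64 - 96 + 56 + 12\right)\right) 138 = \left(-29 + 0\right) 138 = \left(-29\right) 138 = -4002$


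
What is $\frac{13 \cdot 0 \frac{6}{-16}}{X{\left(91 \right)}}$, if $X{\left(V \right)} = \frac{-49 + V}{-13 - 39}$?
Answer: $0$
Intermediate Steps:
$X{\left(V \right)} = \frac{49}{52} - \frac{V}{52}$ ($X{\left(V \right)} = \frac{-49 + V}{-52} = \left(-49 + V\right) \left(- \frac{1}{52}\right) = \frac{49}{52} - \frac{V}{52}$)
$\frac{13 \cdot 0 \frac{6}{-16}}{X{\left(91 \right)}} = \frac{13 \cdot 0 \frac{6}{-16}}{\frac{49}{52} - \frac{7}{4}} = \frac{0 \cdot 6 \left(- \frac{1}{16}\right)}{\frac{49}{52} - \frac{7}{4}} = \frac{0 \left(- \frac{3}{8}\right)}{- \frac{21}{26}} = 0 \left(- \frac{26}{21}\right) = 0$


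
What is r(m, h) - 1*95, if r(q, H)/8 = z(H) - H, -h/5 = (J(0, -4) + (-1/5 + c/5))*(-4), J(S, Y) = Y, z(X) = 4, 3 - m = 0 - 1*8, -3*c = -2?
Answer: 1763/3 ≈ 587.67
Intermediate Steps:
c = ⅔ (c = -⅓*(-2) = ⅔ ≈ 0.66667)
m = 11 (m = 3 - (0 - 1*8) = 3 - (0 - 8) = 3 - 1*(-8) = 3 + 8 = 11)
h = -244/3 (h = -5*(-4 + (-1/5 + (⅔)/5))*(-4) = -5*(-4 + (-1*⅕ + (⅔)*(⅕)))*(-4) = -5*(-4 + (-⅕ + 2/15))*(-4) = -5*(-4 - 1/15)*(-4) = -(-61)*(-4)/3 = -5*244/15 = -244/3 ≈ -81.333)
r(q, H) = 32 - 8*H (r(q, H) = 8*(4 - H) = 32 - 8*H)
r(m, h) - 1*95 = (32 - 8*(-244/3)) - 1*95 = (32 + 1952/3) - 95 = 2048/3 - 95 = 1763/3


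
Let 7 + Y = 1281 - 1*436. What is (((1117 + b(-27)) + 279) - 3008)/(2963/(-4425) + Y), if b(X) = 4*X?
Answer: -7611000/3705187 ≈ -2.0541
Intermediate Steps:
Y = 838 (Y = -7 + (1281 - 1*436) = -7 + (1281 - 436) = -7 + 845 = 838)
(((1117 + b(-27)) + 279) - 3008)/(2963/(-4425) + Y) = (((1117 + 4*(-27)) + 279) - 3008)/(2963/(-4425) + 838) = (((1117 - 108) + 279) - 3008)/(2963*(-1/4425) + 838) = ((1009 + 279) - 3008)/(-2963/4425 + 838) = (1288 - 3008)/(3705187/4425) = -1720*4425/3705187 = -7611000/3705187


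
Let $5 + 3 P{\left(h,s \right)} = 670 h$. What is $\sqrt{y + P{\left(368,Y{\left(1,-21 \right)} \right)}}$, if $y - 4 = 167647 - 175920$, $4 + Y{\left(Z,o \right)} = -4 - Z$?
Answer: $2 \sqrt{18479} \approx 271.88$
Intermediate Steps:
$Y{\left(Z,o \right)} = -8 - Z$ ($Y{\left(Z,o \right)} = -4 - \left(4 + Z\right) = -8 - Z$)
$P{\left(h,s \right)} = - \frac{5}{3} + \frac{670 h}{3}$
$y = -8269$ ($y = 4 + \left(167647 - 175920\right) = 4 - 8273 = -8269$)
$\sqrt{y + P{\left(368,Y{\left(1,-21 \right)} \right)}} = \sqrt{-8269 + \left(- \frac{5}{3} + \frac{670}{3} \cdot 368\right)} = \sqrt{-8269 + \left(- \frac{5}{3} + \frac{246560}{3}\right)} = \sqrt{-8269 + 82185} = \sqrt{73916} = 2 \sqrt{18479}$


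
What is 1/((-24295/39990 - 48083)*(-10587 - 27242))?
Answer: 186/338325590779 ≈ 5.4977e-10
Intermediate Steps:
1/((-24295/39990 - 48083)*(-10587 - 27242)) = 1/((-24295*1/39990 - 48083)*(-37829)) = 1/((-113/186 - 48083)*(-37829)) = 1/(-8943551/186*(-37829)) = 1/(338325590779/186) = 186/338325590779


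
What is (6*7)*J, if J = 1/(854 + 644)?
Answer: 3/107 ≈ 0.028037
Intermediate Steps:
J = 1/1498 ≈ 0.00066756
(6*7)*J = (6*7)*(1/1498) = 42*(1/1498) = 3/107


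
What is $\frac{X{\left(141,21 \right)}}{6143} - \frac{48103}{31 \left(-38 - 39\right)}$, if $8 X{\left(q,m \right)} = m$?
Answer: $\frac{214911269}{10664248} \approx 20.152$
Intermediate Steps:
$X{\left(q,m \right)} = \frac{m}{8}$
$\frac{X{\left(141,21 \right)}}{6143} - \frac{48103}{31 \left(-38 - 39\right)} = \frac{\frac{1}{8} \cdot 21}{6143} - \frac{48103}{31 \left(-38 - 39\right)} = \frac{21}{8} \cdot \frac{1}{6143} - \frac{48103}{31 \left(-77\right)} = \frac{21}{49144} - \frac{48103}{-2387} = \frac{21}{49144} - - \frac{4373}{217} = \frac{21}{49144} + \frac{4373}{217} = \frac{214911269}{10664248}$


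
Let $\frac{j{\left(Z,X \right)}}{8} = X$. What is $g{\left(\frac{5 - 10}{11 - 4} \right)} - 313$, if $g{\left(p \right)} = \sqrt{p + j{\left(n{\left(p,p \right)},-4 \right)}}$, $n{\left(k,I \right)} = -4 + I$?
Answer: $-313 + \frac{i \sqrt{1603}}{7} \approx -313.0 + 5.7196 i$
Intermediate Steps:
$j{\left(Z,X \right)} = 8 X$
$g{\left(p \right)} = \sqrt{-32 + p}$ ($g{\left(p \right)} = \sqrt{p + 8 \left(-4\right)} = \sqrt{p - 32} = \sqrt{-32 + p}$)
$g{\left(\frac{5 - 10}{11 - 4} \right)} - 313 = \sqrt{-32 + \frac{5 - 10}{11 - 4}} - 313 = \sqrt{-32 - \frac{5}{7}} - 313 = \sqrt{- \frac{229}{7}} - 313 = \frac{i \sqrt{1603}}{7} - 313 = -313 + \frac{i \sqrt{1603}}{7}$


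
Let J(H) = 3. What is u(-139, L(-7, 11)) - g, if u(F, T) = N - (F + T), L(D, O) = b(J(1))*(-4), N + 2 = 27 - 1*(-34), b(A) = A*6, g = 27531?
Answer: -27261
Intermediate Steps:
b(A) = 6*A
N = 59 (N = -2 + (27 - 1*(-34)) = -2 + (27 + 34) = -2 + 61 = 59)
L(D, O) = -72 (L(D, O) = (6*3)*(-4) = 18*(-4) = -72)
u(F, T) = 59 - F - T (u(F, T) = 59 - (F + T) = 59 + (-F - T) = 59 - F - T)
u(-139, L(-7, 11)) - g = (59 - 1*(-139) - 1*(-72)) - 1*27531 = (59 + 139 + 72) - 27531 = 270 - 27531 = -27261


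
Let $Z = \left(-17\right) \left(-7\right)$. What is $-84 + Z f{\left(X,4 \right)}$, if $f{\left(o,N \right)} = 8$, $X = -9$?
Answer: $868$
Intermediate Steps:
$Z = 119$
$-84 + Z f{\left(X,4 \right)} = -84 + 119 \cdot 8 = -84 + 952 = 868$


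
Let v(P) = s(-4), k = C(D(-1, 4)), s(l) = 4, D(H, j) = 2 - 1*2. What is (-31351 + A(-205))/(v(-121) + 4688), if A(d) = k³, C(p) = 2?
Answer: -31343/4692 ≈ -6.6801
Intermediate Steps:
D(H, j) = 0 (D(H, j) = 2 - 2 = 0)
k = 2
v(P) = 4
A(d) = 8 (A(d) = 2³ = 8)
(-31351 + A(-205))/(v(-121) + 4688) = (-31351 + 8)/(4 + 4688) = -31343/4692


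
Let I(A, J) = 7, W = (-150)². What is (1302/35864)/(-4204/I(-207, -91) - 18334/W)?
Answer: -25633125/424622309254 ≈ -6.0367e-5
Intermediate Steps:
W = 22500
(1302/35864)/(-4204/I(-207, -91) - 18334/W) = (1302/35864)/(-4204/7 - 18334/22500) = (1302*(1/35864))/(-4204*⅐ - 18334*1/22500) = 651/(17932*(-4204/7 - 9167/11250)) = 651/(17932*(-47359169/78750)) = (651/17932)*(-78750/47359169) = -25633125/424622309254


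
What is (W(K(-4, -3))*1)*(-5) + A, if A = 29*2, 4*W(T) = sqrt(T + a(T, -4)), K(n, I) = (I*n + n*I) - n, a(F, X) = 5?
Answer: 58 - 5*sqrt(33)/4 ≈ 50.819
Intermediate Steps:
K(n, I) = -n + 2*I*n (K(n, I) = (I*n + I*n) - n = 2*I*n - n = -n + 2*I*n)
W(T) = sqrt(5 + T)/4 (W(T) = sqrt(T + 5)/4 = sqrt(5 + T)/4)
A = 58
(W(K(-4, -3))*1)*(-5) + A = ((sqrt(5 - 4*(-1 + 2*(-3)))/4)*1)*(-5) + 58 = ((sqrt(5 - 4*(-1 - 6))/4)*1)*(-5) + 58 = ((sqrt(5 - 4*(-7))/4)*1)*(-5) + 58 = ((sqrt(5 + 28)/4)*1)*(-5) + 58 = ((sqrt(33)/4)*1)*(-5) + 58 = (sqrt(33)/4)*(-5) + 58 = -5*sqrt(33)/4 + 58 = 58 - 5*sqrt(33)/4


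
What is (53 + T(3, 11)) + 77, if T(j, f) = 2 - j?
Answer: 129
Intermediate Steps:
(53 + T(3, 11)) + 77 = (53 + (2 - 1*3)) + 77 = (53 + (2 - 3)) + 77 = (53 - 1) + 77 = 52 + 77 = 129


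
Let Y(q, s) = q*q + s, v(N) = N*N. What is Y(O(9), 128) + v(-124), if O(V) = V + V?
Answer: 15828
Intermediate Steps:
O(V) = 2*V
v(N) = N²
Y(q, s) = s + q² (Y(q, s) = q² + s = s + q²)
Y(O(9), 128) + v(-124) = (128 + (2*9)²) + (-124)² = (128 + 18²) + 15376 = (128 + 324) + 15376 = 452 + 15376 = 15828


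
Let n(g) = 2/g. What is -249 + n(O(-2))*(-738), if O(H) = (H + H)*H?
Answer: -867/2 ≈ -433.50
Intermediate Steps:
O(H) = 2*H² (O(H) = (2*H)*H = 2*H²)
-249 + n(O(-2))*(-738) = -249 + (2/((2*(-2)²)))*(-738) = -249 + (2/((2*4)))*(-738) = -249 + (2/8)*(-738) = -249 + (2*(⅛))*(-738) = -249 + (¼)*(-738) = -249 - 369/2 = -867/2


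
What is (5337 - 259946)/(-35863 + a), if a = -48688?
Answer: 254609/84551 ≈ 3.0113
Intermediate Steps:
(5337 - 259946)/(-35863 + a) = (5337 - 259946)/(-35863 - 48688) = -254609/(-84551) = -254609*(-1/84551) = 254609/84551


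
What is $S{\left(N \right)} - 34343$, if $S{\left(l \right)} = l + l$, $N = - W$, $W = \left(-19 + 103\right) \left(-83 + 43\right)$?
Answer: $-27623$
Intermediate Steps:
$W = -3360$ ($W = 84 \left(-40\right) = -3360$)
$N = 3360$ ($N = \left(-1\right) \left(-3360\right) = 3360$)
$S{\left(l \right)} = 2 l$
$S{\left(N \right)} - 34343 = 2 \cdot 3360 - 34343 = 6720 - 34343 = -27623$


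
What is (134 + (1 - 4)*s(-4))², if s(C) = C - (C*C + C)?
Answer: 33124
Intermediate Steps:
s(C) = -C² (s(C) = C - (C² + C) = C - (C + C²) = C + (-C - C²) = -C²)
(134 + (1 - 4)*s(-4))² = (134 + (1 - 4)*(-1*(-4)²))² = (134 - (-3)*16)² = (134 - 3*(-16))² = (134 + 48)² = 182² = 33124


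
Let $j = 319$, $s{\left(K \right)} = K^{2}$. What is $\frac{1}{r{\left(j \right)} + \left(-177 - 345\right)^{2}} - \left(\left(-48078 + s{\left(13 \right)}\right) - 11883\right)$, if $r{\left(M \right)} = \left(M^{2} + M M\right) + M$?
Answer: $\frac{28480424401}{476325} \approx 59792.0$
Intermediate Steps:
$r{\left(M \right)} = M + 2 M^{2}$ ($r{\left(M \right)} = \left(M^{2} + M^{2}\right) + M = 2 M^{2} + M = M + 2 M^{2}$)
$\frac{1}{r{\left(j \right)} + \left(-177 - 345\right)^{2}} - \left(\left(-48078 + s{\left(13 \right)}\right) - 11883\right) = \frac{1}{319 \left(1 + 2 \cdot 319\right) + \left(-177 - 345\right)^{2}} - \left(\left(-48078 + 13^{2}\right) - 11883\right) = \frac{1}{319 \left(1 + 638\right) + \left(-522\right)^{2}} - \left(\left(-48078 + 169\right) - 11883\right) = \frac{1}{319 \cdot 639 + 272484} - \left(-47909 - 11883\right) = \frac{1}{203841 + 272484} - -59792 = \frac{1}{476325} + 59792 = \frac{28480424401}{476325}$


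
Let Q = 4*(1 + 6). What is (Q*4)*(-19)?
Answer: -2128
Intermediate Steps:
Q = 28 (Q = 4*7 = 28)
(Q*4)*(-19) = (28*4)*(-19) = 112*(-19) = -2128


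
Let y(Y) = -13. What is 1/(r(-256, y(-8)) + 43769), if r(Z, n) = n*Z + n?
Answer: 1/47084 ≈ 2.1239e-5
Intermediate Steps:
r(Z, n) = n + Z*n (r(Z, n) = Z*n + n = n + Z*n)
1/(r(-256, y(-8)) + 43769) = 1/(-13*(1 - 256) + 43769) = 1/(-13*(-255) + 43769) = 1/(3315 + 43769) = 1/47084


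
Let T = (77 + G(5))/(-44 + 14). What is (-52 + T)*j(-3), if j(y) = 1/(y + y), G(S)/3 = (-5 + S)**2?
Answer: 1637/180 ≈ 9.0945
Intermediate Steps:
G(S) = 3*(-5 + S)**2
j(y) = 1/(2*y)
T = -77/30 (T = (77 + 3*(-5 + 5)**2)/(-44 + 14) = (77 + 3*0**2)/(-30) = (77 + 3*0)*(-1/30) = (77 + 0)*(-1/30) = 77*(-1/30) = -77/30 ≈ -2.5667)
(-52 + T)*j(-3) = (-52 - 77/30)*((1/2)/(-3)) = -1637*(-1)/(60*3) = -1637/30*(-1/6) = 1637/180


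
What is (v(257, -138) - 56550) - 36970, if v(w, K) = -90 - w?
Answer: -93867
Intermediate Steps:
(v(257, -138) - 56550) - 36970 = ((-90 - 1*257) - 56550) - 36970 = ((-90 - 257) - 56550) - 36970 = (-347 - 56550) - 36970 = -56897 - 36970 = -93867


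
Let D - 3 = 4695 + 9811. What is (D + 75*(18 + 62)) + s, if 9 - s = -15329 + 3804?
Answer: 32043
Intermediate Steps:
s = 11534 (s = 9 - (-15329 + 3804) = 9 - 1*(-11525) = 9 + 11525 = 11534)
D = 14509 (D = 3 + (4695 + 9811) = 3 + 14506 = 14509)
(D + 75*(18 + 62)) + s = (14509 + 75*(18 + 62)) + 11534 = (14509 + 75*80) + 11534 = (14509 + 6000) + 11534 = 20509 + 11534 = 32043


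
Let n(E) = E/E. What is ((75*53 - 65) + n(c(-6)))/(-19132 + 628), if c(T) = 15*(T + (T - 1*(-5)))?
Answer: -3911/18504 ≈ -0.21136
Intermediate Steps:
c(T) = 75 + 30*T (c(T) = 15*(T + (T + 5)) = 15*(T + (5 + T)) = 15*(5 + 2*T) = 75 + 30*T)
n(E) = 1
((75*53 - 65) + n(c(-6)))/(-19132 + 628) = ((75*53 - 65) + 1)/(-19132 + 628) = ((3975 - 65) + 1)/(-18504) = (3910 + 1)*(-1/18504) = 3911*(-1/18504) = -3911/18504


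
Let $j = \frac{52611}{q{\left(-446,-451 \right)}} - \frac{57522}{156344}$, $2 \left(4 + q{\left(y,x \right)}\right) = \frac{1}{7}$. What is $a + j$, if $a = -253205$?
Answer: $- \frac{1146224250443}{4299460} \approx -2.666 \cdot 10^{5}$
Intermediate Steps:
$q{\left(y,x \right)} = - \frac{55}{14}$ ($q{\left(y,x \right)} = -4 + \frac{1}{2 \cdot 7} = -4 + \frac{1}{2} \cdot \frac{1}{7} = -4 + \frac{1}{14} = - \frac{55}{14}$)
$j = - \frac{57579481143}{4299460}$ ($j = \frac{52611}{- \frac{55}{14}} - \frac{57522}{156344} = 52611 \left(- \frac{14}{55}\right) - \frac{28761}{78172} = - \frac{736554}{55} - \frac{28761}{78172} = - \frac{57579481143}{4299460} \approx -13392.0$)
$a + j = -253205 - \frac{57579481143}{4299460} = - \frac{1146224250443}{4299460}$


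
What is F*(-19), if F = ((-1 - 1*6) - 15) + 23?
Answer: -19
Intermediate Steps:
F = 1 (F = ((-1 - 6) - 15) + 23 = (-7 - 15) + 23 = -22 + 23 = 1)
F*(-19) = 1*(-19) = -19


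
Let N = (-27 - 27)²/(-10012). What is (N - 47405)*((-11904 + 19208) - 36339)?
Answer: 3445160816540/2503 ≈ 1.3764e+9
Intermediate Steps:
N = -729/2503 (N = (-54)²*(-1/10012) = 2916*(-1/10012) = -729/2503 ≈ -0.29125)
(N - 47405)*((-11904 + 19208) - 36339) = (-729/2503 - 47405)*((-11904 + 19208) - 36339) = -118655444*(7304 - 36339)/2503 = -118655444/2503*(-29035) = 3445160816540/2503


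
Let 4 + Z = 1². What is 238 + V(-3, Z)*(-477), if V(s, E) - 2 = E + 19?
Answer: -8348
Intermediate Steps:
Z = -3 (Z = -4 + 1² = -4 + 1 = -3)
V(s, E) = 21 + E (V(s, E) = 2 + (E + 19) = 2 + (19 + E) = 21 + E)
238 + V(-3, Z)*(-477) = 238 + (21 - 3)*(-477) = 238 + 18*(-477) = 238 - 8586 = -8348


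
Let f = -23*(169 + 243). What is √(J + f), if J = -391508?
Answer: 2*I*√100246 ≈ 633.23*I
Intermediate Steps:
f = -9476 (f = -23*412 = -9476)
√(J + f) = √(-391508 - 9476) = √(-400984) = 2*I*√100246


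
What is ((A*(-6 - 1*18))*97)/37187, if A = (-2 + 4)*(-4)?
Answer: 18624/37187 ≈ 0.50082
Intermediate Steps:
A = -8 (A = 2*(-4) = -8)
((A*(-6 - 1*18))*97)/37187 = (-8*(-6 - 1*18)*97)/37187 = (-8*(-6 - 18)*97)*(1/37187) = (-8*(-24)*97)*(1/37187) = (192*97)*(1/37187) = 18624*(1/37187) = 18624/37187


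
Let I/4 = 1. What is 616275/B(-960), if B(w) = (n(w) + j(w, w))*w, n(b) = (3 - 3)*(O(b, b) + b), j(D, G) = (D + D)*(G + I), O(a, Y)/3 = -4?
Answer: -2739/7831552 ≈ -0.00034974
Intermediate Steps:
I = 4 (I = 4*1 = 4)
O(a, Y) = -12 (O(a, Y) = 3*(-4) = -12)
j(D, G) = 2*D*(4 + G) (j(D, G) = (D + D)*(G + 4) = (2*D)*(4 + G) = 2*D*(4 + G))
n(b) = 0 (n(b) = (3 - 3)*(-12 + b) = 0*(-12 + b) = 0)
B(w) = 2*w²*(4 + w) (B(w) = (0 + 2*w*(4 + w))*w = (2*w*(4 + w))*w = 2*w²*(4 + w))
616275/B(-960) = 616275/((2*(-960)²*(4 - 960))) = 616275/((2*921600*(-956))) = 616275/(-1762099200) = 616275*(-1/1762099200) = -2739/7831552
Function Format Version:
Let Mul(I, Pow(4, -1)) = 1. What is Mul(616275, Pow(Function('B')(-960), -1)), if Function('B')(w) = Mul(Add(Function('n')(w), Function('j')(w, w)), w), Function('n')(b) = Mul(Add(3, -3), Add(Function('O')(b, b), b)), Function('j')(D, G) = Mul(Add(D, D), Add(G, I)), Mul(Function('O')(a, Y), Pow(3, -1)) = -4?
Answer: Rational(-2739, 7831552) ≈ -0.00034974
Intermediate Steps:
I = 4 (I = Mul(4, 1) = 4)
Function('O')(a, Y) = -12 (Function('O')(a, Y) = Mul(3, -4) = -12)
Function('j')(D, G) = Mul(2, D, Add(4, G)) (Function('j')(D, G) = Mul(Add(D, D), Add(G, 4)) = Mul(Mul(2, D), Add(4, G)) = Mul(2, D, Add(4, G)))
Function('n')(b) = 0 (Function('n')(b) = Mul(Add(3, -3), Add(-12, b)) = Mul(0, Add(-12, b)) = 0)
Function('B')(w) = Mul(2, Pow(w, 2), Add(4, w)) (Function('B')(w) = Mul(Add(0, Mul(2, w, Add(4, w))), w) = Mul(Mul(2, w, Add(4, w)), w) = Mul(2, Pow(w, 2), Add(4, w)))
Mul(616275, Pow(Function('B')(-960), -1)) = Mul(616275, Pow(Mul(2, Pow(-960, 2), Add(4, -960)), -1)) = Mul(616275, Pow(Mul(2, 921600, -956), -1)) = Mul(616275, Pow(-1762099200, -1)) = Mul(616275, Rational(-1, 1762099200)) = Rational(-2739, 7831552)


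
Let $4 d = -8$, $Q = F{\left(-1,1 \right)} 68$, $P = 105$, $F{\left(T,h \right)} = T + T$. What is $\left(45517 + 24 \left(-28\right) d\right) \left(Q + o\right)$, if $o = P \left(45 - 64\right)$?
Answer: $-99860791$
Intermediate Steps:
$F{\left(T,h \right)} = 2 T$
$Q = -136$ ($Q = 2 \left(-1\right) 68 = \left(-2\right) 68 = -136$)
$d = -2$ ($d = \frac{1}{4} \left(-8\right) = -2$)
$o = -1995$ ($o = 105 \left(45 - 64\right) = 105 \left(-19\right) = -1995$)
$\left(45517 + 24 \left(-28\right) d\right) \left(Q + o\right) = \left(45517 + 24 \left(-28\right) \left(-2\right)\right) \left(-136 - 1995\right) = \left(45517 - -1344\right) \left(-2131\right) = \left(45517 + 1344\right) \left(-2131\right) = 46861 \left(-2131\right) = -99860791$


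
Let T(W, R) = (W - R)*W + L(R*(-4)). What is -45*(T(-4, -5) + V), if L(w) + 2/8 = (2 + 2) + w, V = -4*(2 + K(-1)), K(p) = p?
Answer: -2835/4 ≈ -708.75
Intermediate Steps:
V = -4 (V = -4*(2 - 1) = -4*1 = -4)
L(w) = 15/4 + w (L(w) = -¼ + ((2 + 2) + w) = -¼ + (4 + w) = 15/4 + w)
T(W, R) = 15/4 - 4*R + W*(W - R) (T(W, R) = (W - R)*W + (15/4 + R*(-4)) = W*(W - R) + (15/4 - 4*R) = 15/4 - 4*R + W*(W - R))
-45*(T(-4, -5) + V) = -45*((15/4 + (-4)² - 4*(-5) - 1*(-5)*(-4)) - 4) = -45*((15/4 + 16 + 20 - 20) - 4) = -45*(79/4 - 4) = -45*63/4 = -2835/4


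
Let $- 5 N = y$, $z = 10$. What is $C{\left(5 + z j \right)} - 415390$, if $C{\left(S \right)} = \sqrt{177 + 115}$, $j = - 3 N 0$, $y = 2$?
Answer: $-415390 + 2 \sqrt{73} \approx -4.1537 \cdot 10^{5}$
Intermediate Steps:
$N = - \frac{2}{5}$ ($N = \left(- \frac{1}{5}\right) 2 = - \frac{2}{5} \approx -0.4$)
$j = 0$ ($j = \left(-3\right) \left(- \frac{2}{5}\right) 0 = \frac{6}{5} \cdot 0 = 0$)
$C{\left(S \right)} = 2 \sqrt{73}$ ($C{\left(S \right)} = \sqrt{292} = 2 \sqrt{73}$)
$C{\left(5 + z j \right)} - 415390 = 2 \sqrt{73} - 415390 = -415390 + 2 \sqrt{73}$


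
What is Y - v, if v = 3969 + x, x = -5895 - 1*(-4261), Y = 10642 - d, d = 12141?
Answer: -3834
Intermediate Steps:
Y = -1499 (Y = 10642 - 1*12141 = 10642 - 12141 = -1499)
x = -1634 (x = -5895 + 4261 = -1634)
v = 2335 (v = 3969 - 1634 = 2335)
Y - v = -1499 - 1*2335 = -1499 - 2335 = -3834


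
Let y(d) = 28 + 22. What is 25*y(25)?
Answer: 1250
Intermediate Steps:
y(d) = 50
25*y(25) = 25*50 = 1250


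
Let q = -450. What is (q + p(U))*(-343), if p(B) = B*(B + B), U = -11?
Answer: 71344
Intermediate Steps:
p(B) = 2*B² (p(B) = B*(2*B) = 2*B²)
(q + p(U))*(-343) = (-450 + 2*(-11)²)*(-343) = (-450 + 2*121)*(-343) = (-450 + 242)*(-343) = -208*(-343) = 71344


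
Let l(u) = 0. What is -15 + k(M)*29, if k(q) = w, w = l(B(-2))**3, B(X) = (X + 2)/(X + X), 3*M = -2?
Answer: -15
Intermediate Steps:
M = -2/3 (M = (1/3)*(-2) = -2/3 ≈ -0.66667)
B(X) = (2 + X)/(2*X) (B(X) = (2 + X)/((2*X)) = (2 + X)*(1/(2*X)) = (2 + X)/(2*X))
w = 0 (w = 0**3 = 0)
k(q) = 0
-15 + k(M)*29 = -15 + 0*29 = -15 + 0 = -15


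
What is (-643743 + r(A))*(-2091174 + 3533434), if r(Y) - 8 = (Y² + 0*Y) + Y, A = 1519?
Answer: 2401572027700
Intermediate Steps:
r(Y) = 8 + Y + Y² (r(Y) = 8 + ((Y² + 0*Y) + Y) = 8 + ((Y² + 0) + Y) = 8 + (Y² + Y) = 8 + (Y + Y²) = 8 + Y + Y²)
(-643743 + r(A))*(-2091174 + 3533434) = (-643743 + (8 + 1519 + 1519²))*(-2091174 + 3533434) = (-643743 + (8 + 1519 + 2307361))*1442260 = (-643743 + 2308888)*1442260 = 1665145*1442260 = 2401572027700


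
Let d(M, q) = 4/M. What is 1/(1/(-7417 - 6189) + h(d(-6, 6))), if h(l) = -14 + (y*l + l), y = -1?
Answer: -13606/190485 ≈ -0.071428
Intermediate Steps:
h(l) = -14 (h(l) = -14 + (-l + l) = -14 + 0 = -14)
1/(1/(-7417 - 6189) + h(d(-6, 6))) = 1/(1/(-7417 - 6189) - 14) = 1/(1/(-13606) - 14) = 1/(-1/13606 - 14) = 1/(-190485/13606) = -13606/190485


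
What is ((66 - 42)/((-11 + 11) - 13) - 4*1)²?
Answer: 5776/169 ≈ 34.177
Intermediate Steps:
((66 - 42)/((-11 + 11) - 13) - 4*1)² = (24/(0 - 13) - 4)² = (24/(-13) - 4)² = (24*(-1/13) - 4)² = (-24/13 - 4)² = (-76/13)² = 5776/169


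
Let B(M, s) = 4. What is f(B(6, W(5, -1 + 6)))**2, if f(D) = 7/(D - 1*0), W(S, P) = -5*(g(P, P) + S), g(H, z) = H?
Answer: 49/16 ≈ 3.0625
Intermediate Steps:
W(S, P) = -5*P - 5*S (W(S, P) = -5*(P + S) = -5*P - 5*S)
f(D) = 7/D (f(D) = 7/(D + 0) = 7/D)
f(B(6, W(5, -1 + 6)))**2 = (7/4)**2 = 49/16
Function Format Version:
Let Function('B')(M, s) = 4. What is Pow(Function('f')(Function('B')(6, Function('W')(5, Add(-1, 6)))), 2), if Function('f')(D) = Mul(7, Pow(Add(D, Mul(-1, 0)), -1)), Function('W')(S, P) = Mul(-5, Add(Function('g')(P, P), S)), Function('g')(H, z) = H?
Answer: Rational(49, 16) ≈ 3.0625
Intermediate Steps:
Function('W')(S, P) = Add(Mul(-5, P), Mul(-5, S)) (Function('W')(S, P) = Mul(-5, Add(P, S)) = Add(Mul(-5, P), Mul(-5, S)))
Function('f')(D) = Mul(7, Pow(D, -1)) (Function('f')(D) = Mul(7, Pow(Add(D, 0), -1)) = Mul(7, Pow(D, -1)))
Pow(Function('f')(Function('B')(6, Function('W')(5, Add(-1, 6)))), 2) = Pow(Mul(7, Pow(4, -1)), 2) = Pow(Mul(7, Rational(1, 4)), 2) = Pow(Rational(7, 4), 2) = Rational(49, 16)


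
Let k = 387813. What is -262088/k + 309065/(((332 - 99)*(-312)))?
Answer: -46304058031/9397484616 ≈ -4.9273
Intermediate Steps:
-262088/k + 309065/(((332 - 99)*(-312))) = -262088/387813 + 309065/(((332 - 99)*(-312))) = -262088*1/387813 + 309065/((233*(-312))) = -262088/387813 + 309065/(-72696) = -262088/387813 + 309065*(-1/72696) = -262088/387813 - 309065/72696 = -46304058031/9397484616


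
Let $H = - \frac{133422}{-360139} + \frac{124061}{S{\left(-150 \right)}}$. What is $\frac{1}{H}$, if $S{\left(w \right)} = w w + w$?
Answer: $\frac{8049106650}{47661186179} \approx 0.16888$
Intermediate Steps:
$S{\left(w \right)} = w + w^{2}$ ($S{\left(w \right)} = w^{2} + w = w + w^{2}$)
$H = \frac{47661186179}{8049106650}$ ($H = - \frac{133422}{-360139} + \frac{124061}{\left(-150\right) \left(1 - 150\right)} = \left(-133422\right) \left(- \frac{1}{360139}\right) + \frac{124061}{\left(-150\right) \left(-149\right)} = \frac{133422}{360139} + \frac{124061}{22350} = \frac{47661186179}{8049106650} \approx 5.9213$)
$\frac{1}{H} = \frac{1}{\frac{47661186179}{8049106650}} = \frac{8049106650}{47661186179}$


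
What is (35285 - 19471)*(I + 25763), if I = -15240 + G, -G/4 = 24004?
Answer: -1351986302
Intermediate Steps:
G = -96016 (G = -4*24004 = -96016)
I = -111256 (I = -15240 - 96016 = -111256)
(35285 - 19471)*(I + 25763) = (35285 - 19471)*(-111256 + 25763) = 15814*(-85493) = -1351986302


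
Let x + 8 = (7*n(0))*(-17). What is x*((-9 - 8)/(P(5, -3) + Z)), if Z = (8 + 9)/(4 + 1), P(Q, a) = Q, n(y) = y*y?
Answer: 340/21 ≈ 16.190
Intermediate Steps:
n(y) = y²
Z = 17/5 ≈ 3.4000
x = -8 (x = -8 + (7*0²)*(-17) = -8 + (7*0)*(-17) = -8 + 0*(-17) = -8 + 0 = -8)
x*((-9 - 8)/(P(5, -3) + Z)) = -8*(-9 - 8)/(5 + 17/5) = -(-136)/42/5 = -(-136)*5/42 = -8*(-85/42) = 340/21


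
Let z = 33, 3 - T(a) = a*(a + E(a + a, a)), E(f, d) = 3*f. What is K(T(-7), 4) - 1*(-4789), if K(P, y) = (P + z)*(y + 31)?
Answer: -5956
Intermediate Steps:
T(a) = 3 - 7*a² (T(a) = 3 - a*(a + 3*(a + a)) = 3 - a*(a + 3*(2*a)) = 3 - a*(a + 6*a) = 3 - a*7*a = 3 - 7*a²)
K(P, y) = (31 + y)*(33 + P) (K(P, y) = (P + 33)*(y + 31) = (33 + P)*(31 + y) = (31 + y)*(33 + P))
K(T(-7), 4) - 1*(-4789) = (1023 + 31*(3 - 7*(-7)²) + 33*4 + (3 - 7*(-7)²)*4) - 1*(-4789) = (1023 + 31*(3 - 7*49) + 132 + (3 - 7*49)*4) + 4789 = (1023 + 31*(3 - 343) + 132 + (3 - 343)*4) + 4789 = (1023 + 31*(-340) + 132 - 340*4) + 4789 = (1023 - 10540 + 132 - 1360) + 4789 = -10745 + 4789 = -5956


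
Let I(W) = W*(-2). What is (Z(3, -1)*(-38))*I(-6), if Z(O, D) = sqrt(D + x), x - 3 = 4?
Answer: -456*sqrt(6) ≈ -1117.0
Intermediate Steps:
x = 7 (x = 3 + 4 = 7)
Z(O, D) = sqrt(7 + D) (Z(O, D) = sqrt(D + 7) = sqrt(7 + D))
I(W) = -2*W
(Z(3, -1)*(-38))*I(-6) = (sqrt(7 - 1)*(-38))*(-2*(-6)) = (sqrt(6)*(-38))*12 = -38*sqrt(6)*12 = -456*sqrt(6)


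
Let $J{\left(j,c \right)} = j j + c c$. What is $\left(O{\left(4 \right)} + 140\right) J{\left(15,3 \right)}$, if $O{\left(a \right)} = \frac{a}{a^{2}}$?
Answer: $\frac{65637}{2} \approx 32819.0$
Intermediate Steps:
$O{\left(a \right)} = \frac{1}{a}$ ($O{\left(a \right)} = \frac{a}{a^{2}} = \frac{1}{a}$)
$J{\left(j,c \right)} = c^{2} + j^{2}$ ($J{\left(j,c \right)} = j^{2} + c^{2} = c^{2} + j^{2}$)
$\left(O{\left(4 \right)} + 140\right) J{\left(15,3 \right)} = \left(\frac{1}{4} + 140\right) \left(3^{2} + 15^{2}\right) = \left(\frac{1}{4} + 140\right) \left(9 + 225\right) = \frac{561}{4} \cdot 234 = \frac{65637}{2}$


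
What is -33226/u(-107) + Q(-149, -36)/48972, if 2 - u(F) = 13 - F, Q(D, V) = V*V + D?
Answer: 813639509/2889348 ≈ 281.60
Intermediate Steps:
Q(D, V) = D + V² (Q(D, V) = V² + D = D + V²)
u(F) = -11 + F (u(F) = 2 - (13 - F) = 2 + (-13 + F) = -11 + F)
-33226/u(-107) + Q(-149, -36)/48972 = -33226/(-11 - 107) + (-149 + (-36)²)/48972 = -33226/(-118) + (-149 + 1296)*(1/48972) = -33226*(-1/118) + 1147*(1/48972) = 16613/59 + 1147/48972 = 813639509/2889348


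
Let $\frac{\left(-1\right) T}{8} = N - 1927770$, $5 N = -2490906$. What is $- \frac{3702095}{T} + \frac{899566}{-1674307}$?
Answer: $- \frac{118284346552993}{162471483032736} \approx -0.72803$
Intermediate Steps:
$N = - \frac{2490906}{5}$ ($N = \frac{1}{5} \left(-2490906\right) = - \frac{2490906}{5} \approx -4.9818 \cdot 10^{5}$)
$T = \frac{97038048}{5}$ ($T = - 8 \left(- \frac{2490906}{5} - 1927770\right) = \left(-8\right) \left(- \frac{12129756}{5}\right) = \frac{97038048}{5} \approx 1.9408 \cdot 10^{7}$)
$- \frac{3702095}{T} + \frac{899566}{-1674307} = - \frac{3702095}{\frac{97038048}{5}} + \frac{899566}{-1674307} = \left(-3702095\right) \frac{5}{97038048} + 899566 \left(- \frac{1}{1674307}\right) = - \frac{18510475}{97038048} - \frac{899566}{1674307} = - \frac{118284346552993}{162471483032736}$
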